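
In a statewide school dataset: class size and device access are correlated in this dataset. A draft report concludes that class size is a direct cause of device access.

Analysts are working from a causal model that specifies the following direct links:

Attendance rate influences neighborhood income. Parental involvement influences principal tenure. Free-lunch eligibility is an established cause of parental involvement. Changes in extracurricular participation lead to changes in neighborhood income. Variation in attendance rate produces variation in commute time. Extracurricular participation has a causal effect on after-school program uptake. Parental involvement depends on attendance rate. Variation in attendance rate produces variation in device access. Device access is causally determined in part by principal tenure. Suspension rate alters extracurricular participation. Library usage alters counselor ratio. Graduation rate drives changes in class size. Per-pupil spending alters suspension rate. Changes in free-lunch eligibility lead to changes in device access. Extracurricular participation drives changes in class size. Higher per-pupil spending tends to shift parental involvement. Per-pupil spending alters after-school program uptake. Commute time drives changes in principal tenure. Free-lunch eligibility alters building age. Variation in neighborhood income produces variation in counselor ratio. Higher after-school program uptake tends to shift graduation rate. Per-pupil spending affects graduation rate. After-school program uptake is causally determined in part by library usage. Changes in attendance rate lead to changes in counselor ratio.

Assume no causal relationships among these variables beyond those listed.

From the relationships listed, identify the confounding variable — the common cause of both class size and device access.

per-pupil spending

Per-pupil spending has a causal path to class size (per-pupil spending → graduation rate → class size) and a separate causal path to device access (per-pupil spending → parental involvement → principal tenure → device access), so it is a common cause of both.
No stated relationship gives class size a causal route to device access, so the correlation is explained by the shared upstream cause rather than a direct effect.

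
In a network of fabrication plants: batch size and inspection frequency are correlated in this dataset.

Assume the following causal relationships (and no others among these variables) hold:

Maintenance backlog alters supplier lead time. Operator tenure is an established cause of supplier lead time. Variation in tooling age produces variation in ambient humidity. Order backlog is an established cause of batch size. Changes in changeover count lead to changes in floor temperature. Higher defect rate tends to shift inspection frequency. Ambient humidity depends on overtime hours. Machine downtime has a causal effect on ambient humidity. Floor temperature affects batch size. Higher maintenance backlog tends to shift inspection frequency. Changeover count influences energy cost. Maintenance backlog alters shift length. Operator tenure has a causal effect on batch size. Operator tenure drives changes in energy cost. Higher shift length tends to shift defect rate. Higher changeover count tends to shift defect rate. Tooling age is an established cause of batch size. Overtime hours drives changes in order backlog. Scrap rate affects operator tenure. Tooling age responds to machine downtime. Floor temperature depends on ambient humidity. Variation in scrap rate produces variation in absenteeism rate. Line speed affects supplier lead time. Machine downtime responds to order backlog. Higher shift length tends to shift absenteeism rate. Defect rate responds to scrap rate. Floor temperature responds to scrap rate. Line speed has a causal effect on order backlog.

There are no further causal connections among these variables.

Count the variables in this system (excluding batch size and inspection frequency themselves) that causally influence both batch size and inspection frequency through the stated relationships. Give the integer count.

The common causes are: changeover count (to batch size via changeover count → floor temperature → batch size; to inspection frequency via changeover count → defect rate → inspection frequency); scrap rate (to batch size via scrap rate → operator tenure → batch size; to inspection frequency via scrap rate → defect rate → inspection frequency).
Every other variable lacks a causal path to at least one of batch size and inspection frequency.

2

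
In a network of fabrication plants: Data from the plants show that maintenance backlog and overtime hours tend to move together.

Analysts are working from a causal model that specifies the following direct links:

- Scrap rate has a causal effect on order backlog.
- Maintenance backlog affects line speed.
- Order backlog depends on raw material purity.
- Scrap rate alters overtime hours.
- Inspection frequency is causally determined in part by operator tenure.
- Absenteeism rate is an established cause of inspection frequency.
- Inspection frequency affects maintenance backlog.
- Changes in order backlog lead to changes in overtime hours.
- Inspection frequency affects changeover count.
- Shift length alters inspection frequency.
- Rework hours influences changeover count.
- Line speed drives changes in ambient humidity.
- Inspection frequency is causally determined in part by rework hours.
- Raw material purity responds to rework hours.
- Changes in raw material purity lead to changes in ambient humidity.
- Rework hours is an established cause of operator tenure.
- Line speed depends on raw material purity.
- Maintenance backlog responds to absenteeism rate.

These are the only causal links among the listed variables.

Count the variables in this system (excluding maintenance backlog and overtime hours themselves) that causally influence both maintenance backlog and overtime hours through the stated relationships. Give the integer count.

1

The common causes are: rework hours (to maintenance backlog via rework hours → inspection frequency → maintenance backlog; to overtime hours via rework hours → raw material purity → order backlog → overtime hours).
Every other variable lacks a causal path to at least one of maintenance backlog and overtime hours.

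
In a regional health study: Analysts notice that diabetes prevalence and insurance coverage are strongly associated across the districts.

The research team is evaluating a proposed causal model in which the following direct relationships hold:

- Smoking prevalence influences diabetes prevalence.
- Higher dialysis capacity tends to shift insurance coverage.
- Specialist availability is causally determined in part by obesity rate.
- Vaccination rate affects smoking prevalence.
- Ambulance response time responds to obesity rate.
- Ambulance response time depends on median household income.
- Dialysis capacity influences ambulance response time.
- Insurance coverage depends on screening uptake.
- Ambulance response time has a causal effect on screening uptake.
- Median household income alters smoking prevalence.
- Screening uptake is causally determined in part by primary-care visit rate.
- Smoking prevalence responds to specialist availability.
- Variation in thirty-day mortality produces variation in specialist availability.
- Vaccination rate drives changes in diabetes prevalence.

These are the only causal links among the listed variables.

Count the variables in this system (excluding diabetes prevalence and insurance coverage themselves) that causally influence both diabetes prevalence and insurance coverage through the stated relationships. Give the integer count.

2

The common causes are: median household income (to diabetes prevalence via median household income → smoking prevalence → diabetes prevalence; to insurance coverage via median household income → ambulance response time → screening uptake → insurance coverage); obesity rate (to diabetes prevalence via obesity rate → specialist availability → smoking prevalence → diabetes prevalence; to insurance coverage via obesity rate → ambulance response time → screening uptake → insurance coverage).
Every other variable lacks a causal path to at least one of diabetes prevalence and insurance coverage.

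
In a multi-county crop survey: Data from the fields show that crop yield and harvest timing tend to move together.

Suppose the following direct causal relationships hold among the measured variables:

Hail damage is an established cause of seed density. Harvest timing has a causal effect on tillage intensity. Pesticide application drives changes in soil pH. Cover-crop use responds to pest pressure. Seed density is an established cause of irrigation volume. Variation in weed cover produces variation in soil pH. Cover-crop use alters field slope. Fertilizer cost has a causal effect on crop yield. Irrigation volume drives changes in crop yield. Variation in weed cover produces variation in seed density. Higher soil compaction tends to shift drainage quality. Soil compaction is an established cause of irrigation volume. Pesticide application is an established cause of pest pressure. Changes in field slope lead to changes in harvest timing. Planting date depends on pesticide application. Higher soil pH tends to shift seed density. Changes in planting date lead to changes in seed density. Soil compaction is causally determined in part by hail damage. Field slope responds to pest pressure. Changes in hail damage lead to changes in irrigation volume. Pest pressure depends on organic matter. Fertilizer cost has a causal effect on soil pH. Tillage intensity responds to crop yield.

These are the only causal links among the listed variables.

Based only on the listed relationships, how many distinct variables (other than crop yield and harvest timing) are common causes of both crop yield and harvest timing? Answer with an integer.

The common causes are: pesticide application (to crop yield via pesticide application → planting date → seed density → irrigation volume → crop yield; to harvest timing via pesticide application → pest pressure → field slope → harvest timing).
Every other variable lacks a causal path to at least one of crop yield and harvest timing.

1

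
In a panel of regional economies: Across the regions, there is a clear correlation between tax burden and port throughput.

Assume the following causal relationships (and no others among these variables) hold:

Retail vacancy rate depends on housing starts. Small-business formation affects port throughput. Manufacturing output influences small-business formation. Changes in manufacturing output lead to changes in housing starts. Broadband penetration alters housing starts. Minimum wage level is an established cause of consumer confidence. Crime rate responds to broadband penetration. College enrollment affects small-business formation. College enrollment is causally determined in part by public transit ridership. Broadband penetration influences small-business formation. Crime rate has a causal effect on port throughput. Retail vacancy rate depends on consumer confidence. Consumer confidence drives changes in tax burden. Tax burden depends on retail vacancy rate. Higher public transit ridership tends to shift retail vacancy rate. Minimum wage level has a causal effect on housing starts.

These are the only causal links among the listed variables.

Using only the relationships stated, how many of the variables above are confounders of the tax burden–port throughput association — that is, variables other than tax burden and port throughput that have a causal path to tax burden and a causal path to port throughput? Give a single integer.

3

The common causes are: broadband penetration (to tax burden via broadband penetration → housing starts → retail vacancy rate → tax burden; to port throughput via broadband penetration → small-business formation → port throughput); manufacturing output (to tax burden via manufacturing output → housing starts → retail vacancy rate → tax burden; to port throughput via manufacturing output → small-business formation → port throughput); public transit ridership (to tax burden via public transit ridership → retail vacancy rate → tax burden; to port throughput via public transit ridership → college enrollment → small-business formation → port throughput).
Every other variable lacks a causal path to at least one of tax burden and port throughput.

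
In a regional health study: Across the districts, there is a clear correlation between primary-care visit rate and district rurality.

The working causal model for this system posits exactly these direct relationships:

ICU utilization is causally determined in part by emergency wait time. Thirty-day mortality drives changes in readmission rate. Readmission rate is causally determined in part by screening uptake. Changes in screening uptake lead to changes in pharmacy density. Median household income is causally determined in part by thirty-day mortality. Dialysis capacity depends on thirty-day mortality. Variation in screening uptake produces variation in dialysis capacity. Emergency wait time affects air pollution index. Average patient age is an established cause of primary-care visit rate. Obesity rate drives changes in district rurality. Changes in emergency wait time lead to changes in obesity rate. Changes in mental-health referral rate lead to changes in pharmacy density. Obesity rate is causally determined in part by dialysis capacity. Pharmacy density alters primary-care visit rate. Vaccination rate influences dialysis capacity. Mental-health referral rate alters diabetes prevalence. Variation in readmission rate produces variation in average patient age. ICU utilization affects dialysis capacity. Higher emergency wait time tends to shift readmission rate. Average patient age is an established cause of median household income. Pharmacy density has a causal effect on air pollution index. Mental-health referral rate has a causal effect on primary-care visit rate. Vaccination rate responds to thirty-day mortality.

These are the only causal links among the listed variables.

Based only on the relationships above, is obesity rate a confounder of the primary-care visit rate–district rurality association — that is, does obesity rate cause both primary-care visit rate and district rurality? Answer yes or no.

no

Obesity rate has no stated causal path to primary-care visit rate. A confounder must cause both variables, so obesity rate does not qualify.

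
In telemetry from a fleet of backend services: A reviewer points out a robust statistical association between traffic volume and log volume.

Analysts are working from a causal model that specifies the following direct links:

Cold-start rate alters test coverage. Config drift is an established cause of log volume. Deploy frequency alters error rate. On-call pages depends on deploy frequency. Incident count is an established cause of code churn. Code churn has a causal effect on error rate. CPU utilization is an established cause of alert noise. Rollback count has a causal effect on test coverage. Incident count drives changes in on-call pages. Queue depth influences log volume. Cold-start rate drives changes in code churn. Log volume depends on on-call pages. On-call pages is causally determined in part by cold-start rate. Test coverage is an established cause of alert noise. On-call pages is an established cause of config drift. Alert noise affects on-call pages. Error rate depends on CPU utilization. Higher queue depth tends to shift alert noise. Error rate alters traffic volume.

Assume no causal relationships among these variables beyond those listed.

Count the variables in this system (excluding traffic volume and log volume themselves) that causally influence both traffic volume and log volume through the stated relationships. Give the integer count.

4

The common causes are: CPU utilization (to traffic volume via CPU utilization → error rate → traffic volume; to log volume via CPU utilization → alert noise → on-call pages → log volume); cold-start rate (to traffic volume via cold-start rate → code churn → error rate → traffic volume; to log volume via cold-start rate → on-call pages → log volume); deploy frequency (to traffic volume via deploy frequency → error rate → traffic volume; to log volume via deploy frequency → on-call pages → log volume); incident count (to traffic volume via incident count → code churn → error rate → traffic volume; to log volume via incident count → on-call pages → log volume).
Every other variable lacks a causal path to at least one of traffic volume and log volume.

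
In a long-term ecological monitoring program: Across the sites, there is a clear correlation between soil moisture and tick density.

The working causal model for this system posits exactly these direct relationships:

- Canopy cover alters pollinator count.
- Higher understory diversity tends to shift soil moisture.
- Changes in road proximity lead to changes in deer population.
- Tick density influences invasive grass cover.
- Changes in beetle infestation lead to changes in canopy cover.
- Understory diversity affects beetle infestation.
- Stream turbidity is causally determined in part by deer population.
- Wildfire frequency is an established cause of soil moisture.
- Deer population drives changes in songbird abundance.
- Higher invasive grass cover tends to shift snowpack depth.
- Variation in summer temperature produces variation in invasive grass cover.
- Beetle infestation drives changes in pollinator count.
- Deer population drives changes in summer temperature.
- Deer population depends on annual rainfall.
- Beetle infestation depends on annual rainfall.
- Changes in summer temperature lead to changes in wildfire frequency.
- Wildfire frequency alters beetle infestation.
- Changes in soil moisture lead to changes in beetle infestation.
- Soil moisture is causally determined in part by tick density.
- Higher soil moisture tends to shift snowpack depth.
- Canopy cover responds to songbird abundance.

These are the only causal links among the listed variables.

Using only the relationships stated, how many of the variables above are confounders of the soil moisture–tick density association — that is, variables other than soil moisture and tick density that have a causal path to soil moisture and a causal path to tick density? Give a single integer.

No listed variable has a causal path to both soil moisture and tick density, so there are no common causes.

0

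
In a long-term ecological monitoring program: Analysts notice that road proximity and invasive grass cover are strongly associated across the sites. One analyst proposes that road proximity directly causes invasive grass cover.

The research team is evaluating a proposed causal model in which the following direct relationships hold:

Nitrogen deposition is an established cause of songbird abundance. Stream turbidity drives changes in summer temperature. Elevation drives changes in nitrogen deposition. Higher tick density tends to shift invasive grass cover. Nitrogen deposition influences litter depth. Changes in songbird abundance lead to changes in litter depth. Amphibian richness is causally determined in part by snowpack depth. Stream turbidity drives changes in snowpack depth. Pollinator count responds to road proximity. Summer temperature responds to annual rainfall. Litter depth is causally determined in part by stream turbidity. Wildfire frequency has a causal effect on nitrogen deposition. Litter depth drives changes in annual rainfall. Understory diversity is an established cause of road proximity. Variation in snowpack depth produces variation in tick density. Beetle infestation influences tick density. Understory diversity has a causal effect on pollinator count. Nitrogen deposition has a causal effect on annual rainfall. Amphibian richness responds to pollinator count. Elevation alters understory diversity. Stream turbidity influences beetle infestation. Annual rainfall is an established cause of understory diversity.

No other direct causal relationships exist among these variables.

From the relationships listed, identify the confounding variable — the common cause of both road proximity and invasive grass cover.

Stream turbidity has a causal path to road proximity (stream turbidity → litter depth → annual rainfall → understory diversity → road proximity) and a separate causal path to invasive grass cover (stream turbidity → beetle infestation → tick density → invasive grass cover), so it is a common cause of both.
No stated relationship gives road proximity a causal route to invasive grass cover, so the correlation is explained by the shared upstream cause rather than a direct effect.

stream turbidity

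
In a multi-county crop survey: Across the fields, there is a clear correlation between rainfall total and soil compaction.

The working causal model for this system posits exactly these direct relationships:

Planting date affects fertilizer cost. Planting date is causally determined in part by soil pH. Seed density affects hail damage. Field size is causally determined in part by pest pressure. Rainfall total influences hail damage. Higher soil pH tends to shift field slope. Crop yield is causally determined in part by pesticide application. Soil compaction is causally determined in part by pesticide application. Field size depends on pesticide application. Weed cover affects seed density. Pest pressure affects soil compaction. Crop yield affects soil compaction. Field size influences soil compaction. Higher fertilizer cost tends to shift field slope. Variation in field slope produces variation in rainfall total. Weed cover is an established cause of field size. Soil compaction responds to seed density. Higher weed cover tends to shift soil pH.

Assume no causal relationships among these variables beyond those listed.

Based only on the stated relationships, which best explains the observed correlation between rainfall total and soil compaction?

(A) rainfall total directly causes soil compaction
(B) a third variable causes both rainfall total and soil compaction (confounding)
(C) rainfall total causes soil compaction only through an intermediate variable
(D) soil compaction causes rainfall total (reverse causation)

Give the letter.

B

Weed cover causes rainfall total (weed cover → soil pH → field slope → rainfall total) and soil compaction (weed cover → seed density → soil compaction) — a common cause creating the correlation.
There is no stated path from rainfall total to soil compaction or from soil compaction to rainfall total, so neither direct nor reverse causation applies.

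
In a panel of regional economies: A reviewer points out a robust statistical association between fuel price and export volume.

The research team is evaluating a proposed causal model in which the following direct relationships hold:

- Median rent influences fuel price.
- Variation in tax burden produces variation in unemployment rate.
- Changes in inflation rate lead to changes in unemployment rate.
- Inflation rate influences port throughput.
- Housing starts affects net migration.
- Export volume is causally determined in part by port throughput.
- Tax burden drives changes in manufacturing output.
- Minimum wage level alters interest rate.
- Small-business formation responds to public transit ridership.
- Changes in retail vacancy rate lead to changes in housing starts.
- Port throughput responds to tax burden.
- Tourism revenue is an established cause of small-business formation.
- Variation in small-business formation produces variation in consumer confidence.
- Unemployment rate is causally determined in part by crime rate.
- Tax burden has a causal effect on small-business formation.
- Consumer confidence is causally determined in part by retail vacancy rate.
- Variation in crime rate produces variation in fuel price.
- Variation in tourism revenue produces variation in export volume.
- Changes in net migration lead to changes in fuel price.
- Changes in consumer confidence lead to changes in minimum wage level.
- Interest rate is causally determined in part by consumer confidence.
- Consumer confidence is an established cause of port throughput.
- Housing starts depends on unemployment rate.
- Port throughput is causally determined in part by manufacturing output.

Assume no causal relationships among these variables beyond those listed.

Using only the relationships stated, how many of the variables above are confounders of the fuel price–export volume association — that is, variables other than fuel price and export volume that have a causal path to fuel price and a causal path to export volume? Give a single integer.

The common causes are: inflation rate (to fuel price via inflation rate → unemployment rate → housing starts → net migration → fuel price; to export volume via inflation rate → port throughput → export volume); retail vacancy rate (to fuel price via retail vacancy rate → housing starts → net migration → fuel price; to export volume via retail vacancy rate → consumer confidence → port throughput → export volume); tax burden (to fuel price via tax burden → unemployment rate → housing starts → net migration → fuel price; to export volume via tax burden → port throughput → export volume).
Every other variable lacks a causal path to at least one of fuel price and export volume.

3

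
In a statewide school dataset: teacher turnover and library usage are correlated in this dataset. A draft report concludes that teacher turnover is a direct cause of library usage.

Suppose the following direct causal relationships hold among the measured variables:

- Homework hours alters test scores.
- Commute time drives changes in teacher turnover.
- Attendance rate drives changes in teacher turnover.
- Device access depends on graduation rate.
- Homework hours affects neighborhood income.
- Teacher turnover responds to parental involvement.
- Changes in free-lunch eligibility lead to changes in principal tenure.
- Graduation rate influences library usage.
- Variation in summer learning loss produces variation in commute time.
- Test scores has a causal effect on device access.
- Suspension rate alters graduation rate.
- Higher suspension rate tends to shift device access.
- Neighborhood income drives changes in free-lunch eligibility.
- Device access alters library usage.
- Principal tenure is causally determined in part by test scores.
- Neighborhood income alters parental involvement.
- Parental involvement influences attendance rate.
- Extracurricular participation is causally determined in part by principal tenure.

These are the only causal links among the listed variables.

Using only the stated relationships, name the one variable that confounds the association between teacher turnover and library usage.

homework hours

Homework hours has a causal path to teacher turnover (homework hours → neighborhood income → parental involvement → teacher turnover) and a separate causal path to library usage (homework hours → test scores → device access → library usage), so it is a common cause of both.
No stated relationship gives teacher turnover a causal route to library usage, so the correlation is explained by the shared upstream cause rather than a direct effect.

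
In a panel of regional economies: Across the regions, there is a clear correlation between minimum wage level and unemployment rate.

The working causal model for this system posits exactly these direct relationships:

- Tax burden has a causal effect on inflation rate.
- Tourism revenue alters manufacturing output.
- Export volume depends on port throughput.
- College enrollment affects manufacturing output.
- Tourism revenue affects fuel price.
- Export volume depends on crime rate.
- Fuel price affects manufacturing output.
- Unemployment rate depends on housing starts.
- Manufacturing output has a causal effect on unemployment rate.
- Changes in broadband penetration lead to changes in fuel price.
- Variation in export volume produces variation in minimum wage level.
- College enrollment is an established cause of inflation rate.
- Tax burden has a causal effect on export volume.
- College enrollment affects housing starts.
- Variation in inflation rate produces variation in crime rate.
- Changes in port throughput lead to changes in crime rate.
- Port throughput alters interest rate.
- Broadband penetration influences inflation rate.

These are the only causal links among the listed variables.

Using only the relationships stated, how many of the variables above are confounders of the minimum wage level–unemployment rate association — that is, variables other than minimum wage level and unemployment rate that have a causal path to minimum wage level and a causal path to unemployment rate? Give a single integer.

2

The common causes are: broadband penetration (to minimum wage level via broadband penetration → inflation rate → crime rate → export volume → minimum wage level; to unemployment rate via broadband penetration → fuel price → manufacturing output → unemployment rate); college enrollment (to minimum wage level via college enrollment → inflation rate → crime rate → export volume → minimum wage level; to unemployment rate via college enrollment → manufacturing output → unemployment rate).
Every other variable lacks a causal path to at least one of minimum wage level and unemployment rate.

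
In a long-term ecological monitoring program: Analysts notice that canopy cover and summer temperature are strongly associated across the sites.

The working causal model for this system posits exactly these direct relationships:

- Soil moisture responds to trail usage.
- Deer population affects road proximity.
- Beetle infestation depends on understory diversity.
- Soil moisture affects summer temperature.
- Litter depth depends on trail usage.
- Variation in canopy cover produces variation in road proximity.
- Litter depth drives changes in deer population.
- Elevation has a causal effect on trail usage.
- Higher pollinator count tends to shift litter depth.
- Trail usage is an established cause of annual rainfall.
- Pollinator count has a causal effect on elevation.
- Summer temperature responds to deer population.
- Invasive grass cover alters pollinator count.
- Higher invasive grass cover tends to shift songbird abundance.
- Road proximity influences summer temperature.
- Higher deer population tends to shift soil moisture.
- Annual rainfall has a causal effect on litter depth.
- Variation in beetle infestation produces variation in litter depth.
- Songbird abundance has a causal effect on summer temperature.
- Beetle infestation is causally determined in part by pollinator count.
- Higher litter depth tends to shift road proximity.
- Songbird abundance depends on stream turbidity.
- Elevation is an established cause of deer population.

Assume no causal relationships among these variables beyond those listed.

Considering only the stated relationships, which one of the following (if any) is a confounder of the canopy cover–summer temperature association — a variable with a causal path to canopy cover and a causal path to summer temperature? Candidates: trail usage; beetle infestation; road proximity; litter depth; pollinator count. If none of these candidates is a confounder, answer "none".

none

None of the listed candidates has causal paths to both canopy cover and summer temperature in the stated relationships, so none is a common cause.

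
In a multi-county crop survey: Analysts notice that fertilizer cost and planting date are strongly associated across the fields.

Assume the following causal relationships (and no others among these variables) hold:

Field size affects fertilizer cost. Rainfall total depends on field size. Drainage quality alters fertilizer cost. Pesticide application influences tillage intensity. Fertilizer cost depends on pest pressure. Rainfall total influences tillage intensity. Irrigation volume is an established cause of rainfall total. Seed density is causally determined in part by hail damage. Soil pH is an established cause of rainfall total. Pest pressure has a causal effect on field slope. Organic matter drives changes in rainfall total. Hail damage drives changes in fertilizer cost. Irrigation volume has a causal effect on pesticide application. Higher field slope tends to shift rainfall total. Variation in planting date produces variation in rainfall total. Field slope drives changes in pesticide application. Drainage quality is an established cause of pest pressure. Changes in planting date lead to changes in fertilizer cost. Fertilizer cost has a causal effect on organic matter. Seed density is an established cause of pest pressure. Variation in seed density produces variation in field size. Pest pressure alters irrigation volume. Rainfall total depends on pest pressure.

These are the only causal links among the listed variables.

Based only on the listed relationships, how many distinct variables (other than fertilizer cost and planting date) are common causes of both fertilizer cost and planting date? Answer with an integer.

No listed variable has a causal path to both fertilizer cost and planting date, so there are no common causes.

0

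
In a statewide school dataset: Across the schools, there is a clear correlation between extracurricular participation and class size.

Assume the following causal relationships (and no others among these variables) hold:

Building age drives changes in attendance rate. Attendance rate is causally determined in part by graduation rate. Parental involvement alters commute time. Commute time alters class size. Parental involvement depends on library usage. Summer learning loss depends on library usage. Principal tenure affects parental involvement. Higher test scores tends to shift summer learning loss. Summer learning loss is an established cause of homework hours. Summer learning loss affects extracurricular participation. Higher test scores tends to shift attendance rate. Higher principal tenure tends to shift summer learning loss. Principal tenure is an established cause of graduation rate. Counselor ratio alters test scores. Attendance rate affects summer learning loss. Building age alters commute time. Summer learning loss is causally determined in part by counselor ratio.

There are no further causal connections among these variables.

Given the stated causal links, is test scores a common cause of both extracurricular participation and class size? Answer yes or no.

Test scores has no stated causal path to class size. A confounder must cause both variables, so test scores does not qualify.

no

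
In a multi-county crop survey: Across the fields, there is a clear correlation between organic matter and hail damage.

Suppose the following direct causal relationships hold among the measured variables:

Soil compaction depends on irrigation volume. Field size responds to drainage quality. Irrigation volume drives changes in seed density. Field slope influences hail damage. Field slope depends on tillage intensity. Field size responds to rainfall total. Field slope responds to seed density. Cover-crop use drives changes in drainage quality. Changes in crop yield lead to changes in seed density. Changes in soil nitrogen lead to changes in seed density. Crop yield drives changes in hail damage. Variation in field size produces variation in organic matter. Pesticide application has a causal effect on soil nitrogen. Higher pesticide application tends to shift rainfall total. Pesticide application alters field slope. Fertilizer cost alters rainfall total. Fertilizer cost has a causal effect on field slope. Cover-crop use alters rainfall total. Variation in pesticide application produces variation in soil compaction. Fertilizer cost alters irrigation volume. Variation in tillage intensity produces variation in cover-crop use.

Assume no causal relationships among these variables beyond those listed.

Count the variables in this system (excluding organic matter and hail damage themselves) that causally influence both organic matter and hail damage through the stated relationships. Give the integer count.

The common causes are: fertilizer cost (to organic matter via fertilizer cost → rainfall total → field size → organic matter; to hail damage via fertilizer cost → field slope → hail damage); pesticide application (to organic matter via pesticide application → rainfall total → field size → organic matter; to hail damage via pesticide application → field slope → hail damage); tillage intensity (to organic matter via tillage intensity → cover-crop use → rainfall total → field size → organic matter; to hail damage via tillage intensity → field slope → hail damage).
Every other variable lacks a causal path to at least one of organic matter and hail damage.

3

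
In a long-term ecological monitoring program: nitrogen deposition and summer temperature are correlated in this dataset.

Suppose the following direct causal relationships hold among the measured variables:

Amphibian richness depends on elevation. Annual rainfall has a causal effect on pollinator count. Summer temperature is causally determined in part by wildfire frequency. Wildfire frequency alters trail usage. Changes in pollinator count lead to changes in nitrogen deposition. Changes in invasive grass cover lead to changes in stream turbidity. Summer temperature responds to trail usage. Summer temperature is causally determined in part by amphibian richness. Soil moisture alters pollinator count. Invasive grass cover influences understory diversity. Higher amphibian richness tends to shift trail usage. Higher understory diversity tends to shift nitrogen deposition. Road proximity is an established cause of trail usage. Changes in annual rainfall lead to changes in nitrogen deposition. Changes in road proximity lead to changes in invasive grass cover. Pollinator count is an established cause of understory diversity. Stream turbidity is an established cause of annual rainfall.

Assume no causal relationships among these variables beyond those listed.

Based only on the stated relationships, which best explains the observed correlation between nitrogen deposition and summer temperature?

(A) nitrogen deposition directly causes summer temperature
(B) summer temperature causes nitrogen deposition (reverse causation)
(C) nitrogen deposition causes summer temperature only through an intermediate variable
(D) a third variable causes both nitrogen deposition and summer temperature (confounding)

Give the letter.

D

Road proximity causes nitrogen deposition (road proximity → invasive grass cover → understory diversity → nitrogen deposition) and summer temperature (road proximity → trail usage → summer temperature) — a common cause creating the correlation.
There is no stated path from nitrogen deposition to summer temperature or from summer temperature to nitrogen deposition, so neither direct nor reverse causation applies.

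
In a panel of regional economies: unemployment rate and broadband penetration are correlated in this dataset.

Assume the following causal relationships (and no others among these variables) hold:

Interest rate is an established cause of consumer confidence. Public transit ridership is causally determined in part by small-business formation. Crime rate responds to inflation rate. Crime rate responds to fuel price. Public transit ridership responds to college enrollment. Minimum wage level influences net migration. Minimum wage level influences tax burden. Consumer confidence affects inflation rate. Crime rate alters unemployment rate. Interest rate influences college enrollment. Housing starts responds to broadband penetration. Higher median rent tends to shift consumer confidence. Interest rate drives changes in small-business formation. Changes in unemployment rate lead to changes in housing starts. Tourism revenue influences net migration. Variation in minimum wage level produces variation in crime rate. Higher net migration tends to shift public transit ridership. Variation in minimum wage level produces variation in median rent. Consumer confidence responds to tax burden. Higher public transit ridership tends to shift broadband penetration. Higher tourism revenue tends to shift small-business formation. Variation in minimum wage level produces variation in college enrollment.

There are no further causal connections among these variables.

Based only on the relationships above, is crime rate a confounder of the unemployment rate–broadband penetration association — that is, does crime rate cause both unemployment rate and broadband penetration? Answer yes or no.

Crime rate has no stated causal path to broadband penetration. A confounder must cause both variables, so crime rate does not qualify.

no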